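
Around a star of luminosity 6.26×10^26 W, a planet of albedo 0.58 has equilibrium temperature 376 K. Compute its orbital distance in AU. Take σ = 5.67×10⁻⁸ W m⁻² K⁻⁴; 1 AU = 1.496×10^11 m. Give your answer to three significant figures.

Required flux: S = 4σT⁴/(1−α) = 10790 W m⁻².
S = L/(4πd²) → d = √(L/4πS) = √(6.26×10^26/(4π·10790)) = 6.794×10^10 m = 0.4541 AU.

0.454 AU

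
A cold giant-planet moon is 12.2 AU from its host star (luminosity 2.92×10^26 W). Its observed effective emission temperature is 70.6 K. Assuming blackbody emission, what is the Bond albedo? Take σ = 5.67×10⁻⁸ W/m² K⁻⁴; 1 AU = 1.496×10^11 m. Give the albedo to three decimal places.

0.192

d = 12.2 × 1.496×10^11 m = 1.825×10^12 m.
Flux at the orbit: S = L/(4πd²) = 2.92×10^26/(4π·(1.83×10^12)²) = 6.976 W/m².
Rearranging the radiative balance, α = 1 − 4σT⁴/S.
4σT⁴ = 4·5.67×10⁻⁸·(70.6)⁴ = 5.635 W/m².
1−α = 5.635/6.976 = 0.8077, so α = 0.1923.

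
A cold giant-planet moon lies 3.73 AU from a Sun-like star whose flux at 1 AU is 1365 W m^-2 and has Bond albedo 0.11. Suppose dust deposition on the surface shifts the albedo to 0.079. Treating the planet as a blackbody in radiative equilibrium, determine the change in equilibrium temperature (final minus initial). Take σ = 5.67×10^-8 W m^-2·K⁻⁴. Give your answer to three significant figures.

Flux at the orbit: S = 1365/(3.73)² = 98.11 W m^-2.
Initial: T₁ = [S(1−0.11)/(4σ)]^(1/4) = 140.1 K.
Final:   T₂ = [S(1−0.079)/(4σ)]^(1/4) = 141.3 K.
Change: 141.3 − 140.1 = 1.204 K.

1.20 kelvin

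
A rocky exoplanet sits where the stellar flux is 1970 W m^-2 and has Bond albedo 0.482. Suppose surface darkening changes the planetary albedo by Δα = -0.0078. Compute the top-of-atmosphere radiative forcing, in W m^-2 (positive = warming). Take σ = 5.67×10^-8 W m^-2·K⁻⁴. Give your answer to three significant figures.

3.84 W m^-2

The change in absorbed flux is Δ[S(1−α)/4] = −SΔα/4 = 3.841 W m^-2.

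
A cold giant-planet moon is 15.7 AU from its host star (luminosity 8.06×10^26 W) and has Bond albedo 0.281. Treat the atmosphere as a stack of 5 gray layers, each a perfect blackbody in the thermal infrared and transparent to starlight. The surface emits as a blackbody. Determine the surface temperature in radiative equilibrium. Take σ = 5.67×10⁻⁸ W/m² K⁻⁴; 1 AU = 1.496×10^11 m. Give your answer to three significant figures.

Orbital distance: d = 15.7 AU = 2.349×10^12 m.
Spreading L over a sphere of radius d: S = 8.06×10^26/(4π·2.35×10^12²) = 11.63 W/m².
The effective emission temperature is T_e = [S(1−α)/(4σ)]^¼ = 77.92 K.
Layer-by-layer balance gives σT_s⁴ = (N+1)σT_e⁴, so T_s = 6^¼·77.92 = 121.9 K.

122 kelvin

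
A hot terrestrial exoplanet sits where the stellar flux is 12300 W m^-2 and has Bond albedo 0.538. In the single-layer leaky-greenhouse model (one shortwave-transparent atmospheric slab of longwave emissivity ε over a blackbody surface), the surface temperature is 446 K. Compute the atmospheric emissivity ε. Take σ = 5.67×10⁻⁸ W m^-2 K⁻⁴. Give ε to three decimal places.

0.734

Effective temperature: T_e = [S(1−α)/(4σ)]^(1/4) = 397.9 K.
Inverting T_s⁴ = 2T_e⁴/(2−ε): (T_e/T_s)⁴ = 0.6332, so ε = 2(1 − 0.6332) = 0.7335.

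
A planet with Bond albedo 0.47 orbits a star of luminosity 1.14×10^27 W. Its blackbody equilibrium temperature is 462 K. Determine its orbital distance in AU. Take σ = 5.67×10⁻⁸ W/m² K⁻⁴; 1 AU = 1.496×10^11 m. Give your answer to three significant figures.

The flux needed for this T is 4σT⁴/(1−0.47) = 19500 W/m².
Then d = [L/(4πS)]^(1/2) = 6.822×10^10 m, i.e. 0.4560 AU.

0.456 AU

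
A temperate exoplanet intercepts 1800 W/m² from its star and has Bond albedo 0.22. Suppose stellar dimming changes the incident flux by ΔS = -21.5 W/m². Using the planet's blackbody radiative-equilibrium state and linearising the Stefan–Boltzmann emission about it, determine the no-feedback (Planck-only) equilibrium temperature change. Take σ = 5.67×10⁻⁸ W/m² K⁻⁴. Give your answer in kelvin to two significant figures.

Unperturbed T_e = [1800·(1−0.22)/(4σ)]^¼ = 280.5 K.
ΔF = Δ[S(1−α)]/4 = (1−0.22)·-21.5/4 = -4.192 W/m².
Linearising σT⁴ gives d(σT⁴)/dT = 4σT_e³ = 5.005 W/m² per K.
Hence the no-feedback warming is ΔF/(4σT_e³) = -0.838 K.

-0.84 kelvin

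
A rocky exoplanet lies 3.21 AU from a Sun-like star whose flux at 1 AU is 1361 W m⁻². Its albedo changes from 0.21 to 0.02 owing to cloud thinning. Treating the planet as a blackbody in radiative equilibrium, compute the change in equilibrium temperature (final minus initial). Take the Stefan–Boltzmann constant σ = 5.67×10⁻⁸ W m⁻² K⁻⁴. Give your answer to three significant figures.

8.11 kelvin

Irradiance scales as 1/d², so S = 1361 W m⁻² × (1/3.21)² = 132.1 W m⁻².
Initial: T₁ = [S(1−0.21)/(4σ)]^(1/4) = 146.5 K.
Final:   T₂ = [S(1−0.02)/(4σ)]^(1/4) = 154.6 K.
ΔT = T₂ − T₁ = 8.108 K.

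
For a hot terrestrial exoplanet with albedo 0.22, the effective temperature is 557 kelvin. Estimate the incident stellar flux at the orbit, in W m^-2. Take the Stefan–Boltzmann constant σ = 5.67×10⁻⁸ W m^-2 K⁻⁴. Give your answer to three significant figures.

28000 W m^-2

From S(1−α)/4 = σT⁴: S = 4σT⁴/(1−α).
The emitted flux is σT⁴ = 5458 W m^-2.
So S = 4×5458/(1−0.22) = 27990 W m^-2.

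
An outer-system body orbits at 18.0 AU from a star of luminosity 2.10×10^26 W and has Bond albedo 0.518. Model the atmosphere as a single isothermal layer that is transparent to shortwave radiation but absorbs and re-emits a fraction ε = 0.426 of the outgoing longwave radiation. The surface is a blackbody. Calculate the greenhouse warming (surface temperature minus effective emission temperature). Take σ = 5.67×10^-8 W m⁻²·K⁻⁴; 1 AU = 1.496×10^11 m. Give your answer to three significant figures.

2.90 K

d = 18.0 × 1.496×10^11 m = 2.693×10^12 m.
S = L/(4πd²) = 2.305 W m⁻².
Effective emission temperature (TOA balance): σT_e⁴ = S(1−α)/4 = 0.2777 W m⁻² → T_e = 47.04 K.
Surface balance with a leaky layer gives σT_s⁴ = σT_e⁴·2/(2−ε), so T_s = T_e·[2/(2−0.426)]^(1/4) = 49.95 K.
Greenhouse warming: T_s − T_e = 2.903 K.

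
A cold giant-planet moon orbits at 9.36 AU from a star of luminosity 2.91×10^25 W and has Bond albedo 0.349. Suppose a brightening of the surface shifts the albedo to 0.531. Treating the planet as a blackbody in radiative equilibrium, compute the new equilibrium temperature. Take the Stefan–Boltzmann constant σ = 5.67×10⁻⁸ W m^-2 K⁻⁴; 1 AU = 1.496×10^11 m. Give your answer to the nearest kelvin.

d = 9.36 × 1.496×10^11 m = 1.400×10^12 m.
S = L/(4πd²) = 1.181 W m^-2.
New equilibrium: T₂ = [(1−0.531)·1.181/(4σ)]^(1/4) = 39.53 K.

40 kelvin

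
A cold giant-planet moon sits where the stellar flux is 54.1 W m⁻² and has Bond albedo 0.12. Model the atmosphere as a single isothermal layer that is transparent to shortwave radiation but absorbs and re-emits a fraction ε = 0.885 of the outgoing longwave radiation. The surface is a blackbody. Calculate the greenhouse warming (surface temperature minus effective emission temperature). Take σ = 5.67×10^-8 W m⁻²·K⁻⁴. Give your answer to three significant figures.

At the top of the atmosphere, σT_e⁴ = S(1−α)/4 = 11.90 W m⁻², giving T_e = 120.4 K.
The surface balance (absorbed SW + ε·downward IR = σT_s⁴) with T_a⁴ = T_s⁴/2 reduces to T_s = T_e·[2/(2−ε)]^¼ = 139.3 K.
Greenhouse warming: T_s − T_e = 18.93 K.

18.9 kelvin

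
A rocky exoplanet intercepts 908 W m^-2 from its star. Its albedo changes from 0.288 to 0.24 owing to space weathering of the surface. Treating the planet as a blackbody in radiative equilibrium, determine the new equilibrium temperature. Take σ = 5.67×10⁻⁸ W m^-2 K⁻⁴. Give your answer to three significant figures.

235 kelvin

With the new albedo, S(1−α₂)/4 = 172.5 W m^-2, so T₂ = 234.9 K.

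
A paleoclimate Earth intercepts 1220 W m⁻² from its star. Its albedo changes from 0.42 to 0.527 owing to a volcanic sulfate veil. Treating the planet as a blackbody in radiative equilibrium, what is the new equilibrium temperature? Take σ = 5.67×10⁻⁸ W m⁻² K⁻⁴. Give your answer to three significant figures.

With the new albedo, S(1−α₂)/4 = 144.3 W m⁻², so T₂ = 224.6 K.

225 K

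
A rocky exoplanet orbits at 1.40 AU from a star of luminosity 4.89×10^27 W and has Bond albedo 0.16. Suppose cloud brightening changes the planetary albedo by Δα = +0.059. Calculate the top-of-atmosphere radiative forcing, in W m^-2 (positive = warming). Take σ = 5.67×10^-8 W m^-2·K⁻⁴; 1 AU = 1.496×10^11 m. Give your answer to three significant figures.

-131 W m^-2

d = 1.40 × 1.496×10^11 m = 2.094×10^11 m.
Flux at the orbit: S = L/(4πd²) = 4.89×10^27/(4π·(2.09×10^11)²) = 8871 W m^-2.
ΔF = −(S/4)Δα = −(8871/4)×(+0.059) = -130.8 W m^-2.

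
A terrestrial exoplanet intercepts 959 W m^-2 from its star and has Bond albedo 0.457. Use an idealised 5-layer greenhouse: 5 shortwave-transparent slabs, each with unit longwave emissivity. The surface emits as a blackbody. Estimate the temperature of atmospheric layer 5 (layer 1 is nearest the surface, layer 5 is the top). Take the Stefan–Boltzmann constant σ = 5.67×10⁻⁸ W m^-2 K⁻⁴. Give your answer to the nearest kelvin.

219 kelvin

The effective emission temperature is T_e = [S(1−α)/(4σ)]^¼ = 218.9 K.
The net upward flux σT_e⁴ is constant between every pair of levels, so T_k⁴ = (N+1−k)T_e⁴.
With k = 5: T_5 = (5+1−5)^¼·218.9 K = 218.9 K.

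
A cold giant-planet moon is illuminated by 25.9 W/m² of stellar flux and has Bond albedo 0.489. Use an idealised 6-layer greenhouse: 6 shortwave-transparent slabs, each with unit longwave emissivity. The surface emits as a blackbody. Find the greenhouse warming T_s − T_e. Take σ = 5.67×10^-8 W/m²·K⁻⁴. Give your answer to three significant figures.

Top-of-atmosphere balance: σT_e⁴ = S(1−α)/4 = 3.309 W/m² → T_e = 87.40 K.
T_s = (N+1)^(1/4)·T_e = 142.2 K.
So the greenhouse effect raises the surface by 142.2 − 87.40 = 54.76 K.

54.8 K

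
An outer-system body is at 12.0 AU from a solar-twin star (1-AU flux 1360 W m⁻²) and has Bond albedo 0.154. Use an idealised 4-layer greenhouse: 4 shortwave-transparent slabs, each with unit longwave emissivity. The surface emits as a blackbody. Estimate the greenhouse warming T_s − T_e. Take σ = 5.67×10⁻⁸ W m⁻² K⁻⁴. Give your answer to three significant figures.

Flux at the orbit: S = 1360/(12.0)² = 9.444 W m⁻².
OLR = S(1−α)/4 = 1.998 W m⁻²; the top layer radiates at T_e = 77.04 K.
Surface: T_s = (5)^¼·T_e = 115.2 K.
Warming: T_s − T_e = 38.16 K.

38.2 K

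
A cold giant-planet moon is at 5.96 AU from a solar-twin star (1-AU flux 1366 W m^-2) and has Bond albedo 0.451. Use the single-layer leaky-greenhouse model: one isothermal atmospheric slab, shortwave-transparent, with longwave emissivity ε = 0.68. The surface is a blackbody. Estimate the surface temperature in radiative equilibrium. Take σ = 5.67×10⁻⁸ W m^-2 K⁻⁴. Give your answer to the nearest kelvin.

109 K

Flux at the orbit: S = 1366/(5.96)² = 38.46 W m^-2.
Effective emission temperature (TOA balance): σT_e⁴ = S(1−α)/4 = 5.278 W m^-2 → T_e = 98.22 K.
Surface balance with a leaky layer gives σT_s⁴ = σT_e⁴·2/(2−ε), so T_s = T_e·[2/(2−0.68)]^(1/4) = 109.0 K.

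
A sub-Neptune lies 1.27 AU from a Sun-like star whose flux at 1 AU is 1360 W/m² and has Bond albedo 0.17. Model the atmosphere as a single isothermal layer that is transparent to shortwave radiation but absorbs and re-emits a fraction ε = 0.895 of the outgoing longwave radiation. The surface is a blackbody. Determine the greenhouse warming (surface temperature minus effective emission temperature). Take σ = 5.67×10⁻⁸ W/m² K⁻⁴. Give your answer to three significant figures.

37.7 kelvin

By the inverse-square law, S = 1360/1.27² = 843.2 W/m².
The planet radiates to space at T_e = [S(1−α)/(4σ)]^(1/4) = 235.7 K.
For a single slab of emissivity ε, T_s⁴ = 2T_e⁴/(2−ε); thus T_s = 235.7·(1.81)^(1/4) = 273.4 K.
T_s − T_e = 273.4 − 235.7 = 37.68 K.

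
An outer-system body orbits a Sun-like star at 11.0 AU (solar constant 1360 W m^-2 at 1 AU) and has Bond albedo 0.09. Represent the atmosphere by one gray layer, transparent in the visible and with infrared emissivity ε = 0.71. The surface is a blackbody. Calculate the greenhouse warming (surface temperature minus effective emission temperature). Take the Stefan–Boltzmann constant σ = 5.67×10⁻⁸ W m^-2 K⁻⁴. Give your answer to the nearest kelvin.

9 K

Flux at the orbit: S = 1360/(11.0)² = 11.24 W m^-2.
The planet radiates to space at T_e = [S(1−α)/(4σ)]^(1/4) = 81.95 K.
For a single slab of emissivity ε, T_s⁴ = 2T_e⁴/(2−ε); thus T_s = 81.95·(1.55)^(1/4) = 91.44 K.
T_s − T_e = 91.44 − 81.95 = 9.495 K.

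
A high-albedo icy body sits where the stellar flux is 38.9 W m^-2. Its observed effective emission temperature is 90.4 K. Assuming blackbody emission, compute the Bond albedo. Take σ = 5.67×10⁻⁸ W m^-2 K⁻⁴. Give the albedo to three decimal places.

0.611

Energy balance: S(1−α)/4 = σT⁴, so 1−α = 4σT⁴/S.
4σT⁴ = 4·5.67×10⁻⁸·(90.4)⁴ = 15.15 W m^-2.
1−α = 15.15/38.90 = 0.3894, so α = 0.6106.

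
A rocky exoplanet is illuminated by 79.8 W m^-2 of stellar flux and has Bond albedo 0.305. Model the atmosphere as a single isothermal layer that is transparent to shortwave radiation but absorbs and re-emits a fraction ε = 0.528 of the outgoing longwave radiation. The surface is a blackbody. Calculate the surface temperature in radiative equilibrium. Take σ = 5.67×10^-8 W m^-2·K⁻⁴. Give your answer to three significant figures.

135 K

Effective emission temperature (TOA balance): σT_e⁴ = S(1−α)/4 = 13.87 W m^-2 → T_e = 125.1 K.
The surface balance (absorbed SW + ε·downward IR = σT_s⁴) with T_a⁴ = T_s⁴/2 reduces to T_s = T_e·[2/(2−ε)]^¼ = 135.0 K.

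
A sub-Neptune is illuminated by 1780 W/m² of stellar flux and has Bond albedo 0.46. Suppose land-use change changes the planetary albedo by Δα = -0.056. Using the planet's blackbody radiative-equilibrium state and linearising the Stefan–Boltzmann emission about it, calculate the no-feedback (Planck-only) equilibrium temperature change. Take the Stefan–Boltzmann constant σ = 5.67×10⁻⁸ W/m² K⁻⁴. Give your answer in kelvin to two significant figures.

The baseline emission temperature is T_e = 255.1 K.
ΔF = −(S/4)Δα = −(1780/4)×(-0.056) = 24.92 W/m².
Planck response: λ_P = 4σT_e³ = 4·5.67×10⁻⁸·(255.1)³ = 3.767 W/m²/K.
ΔT₀ = ΔF/λ_P = 24.92/3.767 = 6.61 K.

6.6 K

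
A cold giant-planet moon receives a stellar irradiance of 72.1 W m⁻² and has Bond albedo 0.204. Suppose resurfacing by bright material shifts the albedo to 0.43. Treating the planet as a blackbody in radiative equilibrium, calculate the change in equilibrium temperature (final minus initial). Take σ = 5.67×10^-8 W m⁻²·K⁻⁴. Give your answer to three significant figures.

-10.1 kelvin

With α = 0.204, T₁ = 126.1 K.
After:  T₂ = [72.10·0.57/(4σ)]^(1/4) = 116.0 K.
Change: 116.0 − 126.1 = -10.10 K.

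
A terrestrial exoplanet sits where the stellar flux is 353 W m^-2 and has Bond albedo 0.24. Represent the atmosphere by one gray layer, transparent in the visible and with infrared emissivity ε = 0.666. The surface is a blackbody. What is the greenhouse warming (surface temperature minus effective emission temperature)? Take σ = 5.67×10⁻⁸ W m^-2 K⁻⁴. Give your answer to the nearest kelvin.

20 K

The planet radiates to space at T_e = [S(1−α)/(4σ)]^(1/4) = 185.5 K.
The surface balance (absorbed SW + ε·downward IR = σT_s⁴) with T_a⁴ = T_s⁴/2 reduces to T_s = T_e·[2/(2−ε)]^¼ = 205.2 K.
The atmosphere warms the surface by 19.76 K.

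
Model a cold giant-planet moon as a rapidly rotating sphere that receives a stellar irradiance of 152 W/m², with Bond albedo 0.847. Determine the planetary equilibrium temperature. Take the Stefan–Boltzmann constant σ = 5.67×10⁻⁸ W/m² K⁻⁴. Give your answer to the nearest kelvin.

101 K

Absorbed flux (global mean): S(1−α)/4 = 152.0·0.153/4 = 5.814 W/m².
Balancing against σT⁴: T = (5.814/5.67×10⁻⁸)^(1/4) = 100.6 K.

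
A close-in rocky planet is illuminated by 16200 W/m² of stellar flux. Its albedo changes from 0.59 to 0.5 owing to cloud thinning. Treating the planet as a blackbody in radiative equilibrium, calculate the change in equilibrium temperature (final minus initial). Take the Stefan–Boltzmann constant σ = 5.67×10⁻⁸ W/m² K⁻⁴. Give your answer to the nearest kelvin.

With α = 0.59, T₁ = 413.7 K.
Final:   T₂ = [S(1−0.5)/(4σ)]^(1/4) = 434.7 K.
ΔT = T₂ − T₁ = 21.04 K.

21 K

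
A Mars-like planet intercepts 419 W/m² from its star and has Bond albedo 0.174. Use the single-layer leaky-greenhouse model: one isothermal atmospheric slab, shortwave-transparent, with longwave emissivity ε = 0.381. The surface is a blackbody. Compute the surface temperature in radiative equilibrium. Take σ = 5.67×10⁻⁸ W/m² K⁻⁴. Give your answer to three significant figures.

The planet radiates to space at T_e = [S(1−α)/(4σ)]^(1/4) = 197.6 K.
The surface balance (absorbed SW + ε·downward IR = σT_s⁴) with T_a⁴ = T_s⁴/2 reduces to T_s = T_e·[2/(2−ε)]^¼ = 208.4 K.

208 K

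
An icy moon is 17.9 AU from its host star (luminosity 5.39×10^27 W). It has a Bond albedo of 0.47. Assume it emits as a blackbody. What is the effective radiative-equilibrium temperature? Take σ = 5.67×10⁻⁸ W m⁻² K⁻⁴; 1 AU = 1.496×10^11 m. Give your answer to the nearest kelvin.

Orbital distance: d = 17.9 AU = 2.678×10^12 m.
Spreading L over a sphere of radius d: S = 5.39×10^27/(4π·2.68×10^12²) = 59.81 W m⁻².
Absorbed flux (global mean): S(1−α)/4 = 59.81·0.53/4 = 7.925 W m⁻².
In equilibrium σT⁴ equals this, so T = 108.7 K.

109 K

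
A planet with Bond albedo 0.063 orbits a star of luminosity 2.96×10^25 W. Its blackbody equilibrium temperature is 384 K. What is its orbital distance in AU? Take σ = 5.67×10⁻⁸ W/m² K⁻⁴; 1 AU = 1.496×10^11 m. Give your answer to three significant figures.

The flux needed for this T is 4σT⁴/(1−0.063) = 5263 W/m².
S = L/(4πd²) → d = √(L/4πS) = √(2.96×10^25/(4π·5263)) = 2.116×10^10 m = 0.1414 AU.

0.141 AU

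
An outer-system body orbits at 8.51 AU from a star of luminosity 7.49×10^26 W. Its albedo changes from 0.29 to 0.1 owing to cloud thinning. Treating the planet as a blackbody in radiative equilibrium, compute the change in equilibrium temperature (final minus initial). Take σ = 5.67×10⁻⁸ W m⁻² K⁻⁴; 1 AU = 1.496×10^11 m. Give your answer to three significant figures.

Orbital distance: d = 8.51 AU = 1.273×10^12 m.
Flux at the orbit: S = L/(4πd²) = 7.49×10^26/(4π·(1.27×10^12)²) = 36.77 W m⁻².
Before: T₁ = [36.77·0.71/(4σ)]^(1/4) = 103.6 K.
Final:   T₂ = [S(1−0.1)/(4σ)]^(1/4) = 109.9 K.
Change: 109.9 − 103.6 = 6.326 K.

6.33 kelvin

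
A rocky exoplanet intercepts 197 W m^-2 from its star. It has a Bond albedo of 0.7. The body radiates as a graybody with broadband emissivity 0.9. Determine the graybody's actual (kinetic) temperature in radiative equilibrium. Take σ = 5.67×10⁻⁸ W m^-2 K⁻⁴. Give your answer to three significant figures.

Averaging over the sphere, the absorbed flux is S(1−α)/4 = 14.78 W m^-2.
Equating to εσT⁴ with ε = 0.9: T = (14.78/0.9σ)^(1/4) = 130.4 K.

130 K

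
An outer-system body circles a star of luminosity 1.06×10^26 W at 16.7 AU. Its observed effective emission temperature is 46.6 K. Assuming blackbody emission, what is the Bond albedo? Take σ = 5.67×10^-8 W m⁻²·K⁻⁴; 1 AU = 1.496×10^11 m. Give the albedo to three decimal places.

0.209

Orbital distance: d = 16.7 AU = 2.498×10^12 m.
Spreading L over a sphere of radius d: S = 1.06×10^26/(4π·2.50×10^12²) = 1.351 W m⁻².
Energy balance: S(1−α)/4 = σT⁴, so 1−α = 4σT⁴/S.
4σT⁴ = 4·5.67×10⁻⁸·(46.6)⁴ = 1.070 W m⁻².
1−α = 1.070/1.351 = 0.7914, so α = 0.2086.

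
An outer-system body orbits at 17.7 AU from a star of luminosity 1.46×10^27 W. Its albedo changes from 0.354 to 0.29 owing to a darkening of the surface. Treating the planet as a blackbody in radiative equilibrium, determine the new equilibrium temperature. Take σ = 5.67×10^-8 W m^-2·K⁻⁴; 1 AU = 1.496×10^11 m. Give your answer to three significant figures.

84.9 K

Orbital distance: d = 17.7 AU = 2.648×10^12 m.
S = L/(4πd²) = 16.57 W m^-2.
With the new albedo, S(1−α₂)/4 = 2.941 W m^-2, so T₂ = 84.87 K.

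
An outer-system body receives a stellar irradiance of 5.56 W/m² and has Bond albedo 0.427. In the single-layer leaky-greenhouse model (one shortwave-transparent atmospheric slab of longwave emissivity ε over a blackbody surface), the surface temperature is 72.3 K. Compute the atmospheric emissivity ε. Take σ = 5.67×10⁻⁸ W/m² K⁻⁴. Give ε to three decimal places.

0.972

Effective temperature: T_e = [S(1−α)/(4σ)]^(1/4) = 61.22 K.
Inverting T_s⁴ = 2T_e⁴/(2−ε): (T_e/T_s)⁴ = 0.5141, so ε = 2(1 − 0.5141) = 0.9718.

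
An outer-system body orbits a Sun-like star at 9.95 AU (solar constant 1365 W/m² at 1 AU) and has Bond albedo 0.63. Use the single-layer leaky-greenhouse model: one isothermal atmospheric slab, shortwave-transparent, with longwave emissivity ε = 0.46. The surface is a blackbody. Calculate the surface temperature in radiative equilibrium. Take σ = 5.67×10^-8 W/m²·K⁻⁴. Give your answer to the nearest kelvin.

74 K

Flux at the orbit: S = 1365/(9.95)² = 13.79 W/m².
At the top of the atmosphere, σT_e⁴ = S(1−α)/4 = 1.275 W/m², giving T_e = 68.87 K.
Surface balance with a leaky layer gives σT_s⁴ = σT_e⁴·2/(2−ε), so T_s = T_e·[2/(2−0.46)]^(1/4) = 73.52 K.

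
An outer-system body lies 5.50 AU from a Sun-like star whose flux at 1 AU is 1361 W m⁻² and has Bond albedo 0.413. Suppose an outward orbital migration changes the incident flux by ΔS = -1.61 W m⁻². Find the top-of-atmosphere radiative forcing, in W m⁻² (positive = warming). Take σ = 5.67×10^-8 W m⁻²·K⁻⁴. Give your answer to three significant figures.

Flux at the orbit: S = 1361/(5.50)² = 44.99 W m⁻².
TOA radiative forcing: ΔF = (1−α)ΔS/4 = 0.587·(-1.61)/4 = -0.2363 W m⁻².

-0.236 W m⁻²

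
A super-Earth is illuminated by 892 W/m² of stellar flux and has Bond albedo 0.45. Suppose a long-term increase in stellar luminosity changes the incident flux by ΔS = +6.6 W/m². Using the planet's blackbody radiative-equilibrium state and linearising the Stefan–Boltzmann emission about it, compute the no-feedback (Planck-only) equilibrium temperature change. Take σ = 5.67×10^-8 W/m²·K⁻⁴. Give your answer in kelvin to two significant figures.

Unperturbed T_e = [892.0·(1−0.45)/(4σ)]^¼ = 215.7 K.
TOA radiative forcing: ΔF = (1−α)ΔS/4 = 0.55·(+6.6)/4 = 0.9075 W/m².
The Planck feedback parameter is 4σT_e³ = 2.275 W/m²/K.
So ΔT₀ = 0.9075/2.275 = 0.399 K.

0.40 K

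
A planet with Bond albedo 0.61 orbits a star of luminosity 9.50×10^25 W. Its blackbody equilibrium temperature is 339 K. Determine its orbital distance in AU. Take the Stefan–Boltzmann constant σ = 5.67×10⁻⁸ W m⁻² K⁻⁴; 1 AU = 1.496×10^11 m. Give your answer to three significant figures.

0.210 AU

The flux needed for this T is 4σT⁴/(1−0.61) = 7680 W m⁻².
From L = 4πd²S, d = √(9.50×10^25/(4π·7680)) = 3.137×10^10 m = 0.2097 AU.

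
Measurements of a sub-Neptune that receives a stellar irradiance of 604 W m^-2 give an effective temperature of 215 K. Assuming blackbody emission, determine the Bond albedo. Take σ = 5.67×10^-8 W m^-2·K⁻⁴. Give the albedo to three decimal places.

From σT⁴ = S(1−α)/4 we invert for α: 1−α = 4σT⁴/S.
4σT⁴ = 4·5.67×10⁻⁸·(215)⁴ = 484.6 W m^-2.
Hence α = 1 − 484.6/604.0 = 0.1977.

0.198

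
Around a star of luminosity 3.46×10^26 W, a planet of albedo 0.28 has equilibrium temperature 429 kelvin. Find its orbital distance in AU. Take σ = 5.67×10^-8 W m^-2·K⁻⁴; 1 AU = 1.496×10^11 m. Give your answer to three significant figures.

Energy balance gives S = 4σT⁴/(1−α) = 10670 W m^-2.
Then d = [L/(4πS)]^(1/2) = 5.080×10^10 m, i.e. 0.3396 AU.

0.340 AU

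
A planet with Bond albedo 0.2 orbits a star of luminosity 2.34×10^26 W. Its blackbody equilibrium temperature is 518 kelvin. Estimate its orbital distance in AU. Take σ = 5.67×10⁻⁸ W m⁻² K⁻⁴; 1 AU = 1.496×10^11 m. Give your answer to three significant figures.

Required flux: S = 4σT⁴/(1−α) = 20410 W m⁻².
From L = 4πd²S, d = √(2.34×10^26/(4π·20410)) = 3.020×10^10 m = 0.2019 AU.

0.202 AU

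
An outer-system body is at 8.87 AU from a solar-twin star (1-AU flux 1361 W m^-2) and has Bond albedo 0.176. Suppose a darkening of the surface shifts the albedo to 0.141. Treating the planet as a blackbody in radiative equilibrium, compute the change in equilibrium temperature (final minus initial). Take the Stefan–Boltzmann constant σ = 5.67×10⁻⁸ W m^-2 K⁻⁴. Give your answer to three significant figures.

By the inverse-square law, S = 1361/8.87² = 17.30 W m^-2.
With α = 0.176, T₁ = 89.04 K.
After:  T₂ = [17.30·0.859/(4σ)]^(1/4) = 89.97 K.
ΔT = T₂ − T₁ = 0.9308 K.

0.931 K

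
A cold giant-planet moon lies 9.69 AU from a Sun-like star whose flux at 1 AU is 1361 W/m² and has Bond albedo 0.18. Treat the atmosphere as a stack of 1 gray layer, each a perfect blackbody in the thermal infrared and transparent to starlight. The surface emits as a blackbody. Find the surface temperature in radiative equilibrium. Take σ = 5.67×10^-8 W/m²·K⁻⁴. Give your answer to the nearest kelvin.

101 K

Flux at the orbit: S = 1361/(9.69)² = 14.49 W/m².
Top-of-atmosphere balance: σT_e⁴ = S(1−α)/4 = 2.971 W/m² → T_e = 85.08 K.
For an N-layer opaque stack, T_s⁴ = (N+1)T_e⁴, hence T_s = (2)^(1/4)×85.08 K = 101.2 K.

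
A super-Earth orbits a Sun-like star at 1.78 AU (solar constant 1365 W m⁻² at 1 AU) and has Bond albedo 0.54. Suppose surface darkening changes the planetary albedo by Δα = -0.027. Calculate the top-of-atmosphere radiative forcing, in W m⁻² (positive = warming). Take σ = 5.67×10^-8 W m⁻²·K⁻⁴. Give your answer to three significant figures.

By the inverse-square law, S = 1365/1.78² = 430.8 W m⁻².
ΔF = −(S/4)Δα = −(430.8/4)×(-0.027) = 2.908 W m⁻².

2.91 W m⁻²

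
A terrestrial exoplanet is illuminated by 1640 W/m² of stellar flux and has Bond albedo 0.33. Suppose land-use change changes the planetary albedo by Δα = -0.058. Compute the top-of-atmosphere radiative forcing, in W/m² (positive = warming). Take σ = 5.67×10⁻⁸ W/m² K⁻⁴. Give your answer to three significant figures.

23.8 W/m²

The change in absorbed flux is Δ[S(1−α)/4] = −SΔα/4 = 23.78 W/m².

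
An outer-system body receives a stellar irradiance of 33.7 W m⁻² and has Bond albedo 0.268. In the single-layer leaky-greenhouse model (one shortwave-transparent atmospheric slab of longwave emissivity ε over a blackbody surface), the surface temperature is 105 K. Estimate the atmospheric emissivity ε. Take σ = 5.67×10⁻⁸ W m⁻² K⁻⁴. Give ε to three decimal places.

Effective temperature: T_e = [S(1−α)/(4σ)]^(1/4) = 102.1 K.
T_s⁴ = T_e⁴·2/(2−ε) → ε = 2 − 2(T_e/T_s)⁴ = 2 − 2·(102.1/105)⁴ = 0.2103.

0.210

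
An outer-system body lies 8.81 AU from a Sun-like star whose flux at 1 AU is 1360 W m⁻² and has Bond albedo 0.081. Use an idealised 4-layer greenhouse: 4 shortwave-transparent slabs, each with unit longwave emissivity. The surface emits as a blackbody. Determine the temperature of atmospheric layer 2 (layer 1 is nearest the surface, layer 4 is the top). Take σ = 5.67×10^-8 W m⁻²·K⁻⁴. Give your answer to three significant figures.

121 kelvin

Flux at the orbit: S = 1360/(8.81)² = 17.52 W m⁻².
Top-of-atmosphere balance: σT_e⁴ = S(1−α)/4 = 4.026 W m⁻² → T_e = 91.79 K.
The net upward flux σT_e⁴ is constant between every pair of levels, so T_k⁴ = (N+1−k)T_e⁴.
T_2 = (3)^(1/4)·91.79 = 120.8 K.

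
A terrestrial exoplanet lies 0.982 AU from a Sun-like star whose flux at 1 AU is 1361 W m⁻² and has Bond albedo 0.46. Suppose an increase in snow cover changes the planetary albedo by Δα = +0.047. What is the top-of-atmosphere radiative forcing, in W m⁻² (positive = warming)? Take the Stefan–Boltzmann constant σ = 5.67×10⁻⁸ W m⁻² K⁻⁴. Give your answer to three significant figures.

-16.6 W m⁻²

By the inverse-square law, S = 1361/0.982² = 1411 W m⁻².
TOA radiative forcing: ΔF = −S·Δα/4 = −1411·(+0.047)/4 = -16.58 W m⁻².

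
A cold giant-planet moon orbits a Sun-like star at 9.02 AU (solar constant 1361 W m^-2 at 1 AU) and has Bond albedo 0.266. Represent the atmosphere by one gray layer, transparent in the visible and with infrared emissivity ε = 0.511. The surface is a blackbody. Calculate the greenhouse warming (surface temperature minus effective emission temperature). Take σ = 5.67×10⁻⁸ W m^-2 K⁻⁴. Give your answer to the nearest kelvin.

By the inverse-square law, S = 1361/9.02² = 16.73 W m^-2.
Effective emission temperature (TOA balance): σT_e⁴ = S(1−α)/4 = 3.070 W m^-2 → T_e = 85.78 K.
The surface balance (absorbed SW + ε·downward IR = σT_s⁴) with T_a⁴ = T_s⁴/2 reduces to T_s = T_e·[2/(2−ε)]^¼ = 92.34 K.
The atmosphere warms the surface by 6.566 K.

7 K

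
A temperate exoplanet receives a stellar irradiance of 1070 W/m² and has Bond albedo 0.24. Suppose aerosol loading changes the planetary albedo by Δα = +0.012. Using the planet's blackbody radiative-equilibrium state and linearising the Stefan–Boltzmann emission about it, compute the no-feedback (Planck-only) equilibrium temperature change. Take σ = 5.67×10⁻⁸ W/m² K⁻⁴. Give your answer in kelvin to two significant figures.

Unperturbed T_e = [1070·(1−0.24)/(4σ)]^¼ = 244.7 K.
ΔF = −(S/4)Δα = −(1070/4)×(+0.012) = -3.210 W/m².
Linearising σT⁴ gives d(σT⁴)/dT = 4σT_e³ = 3.323 W/m² per K.
So ΔT₀ = -3.210/3.323 = -0.966 K.

-0.97 K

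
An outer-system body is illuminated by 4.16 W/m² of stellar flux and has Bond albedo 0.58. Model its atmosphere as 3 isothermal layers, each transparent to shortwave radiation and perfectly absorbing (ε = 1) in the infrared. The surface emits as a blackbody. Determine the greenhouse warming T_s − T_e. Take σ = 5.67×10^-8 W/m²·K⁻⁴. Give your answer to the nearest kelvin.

22 kelvin

OLR = S(1−α)/4 = 0.4368 W/m²; the top layer radiates at T_e = 52.68 K.
Surface: T_s = (4)^¼·T_e = 74.51 K.
Warming: T_s − T_e = 21.82 K.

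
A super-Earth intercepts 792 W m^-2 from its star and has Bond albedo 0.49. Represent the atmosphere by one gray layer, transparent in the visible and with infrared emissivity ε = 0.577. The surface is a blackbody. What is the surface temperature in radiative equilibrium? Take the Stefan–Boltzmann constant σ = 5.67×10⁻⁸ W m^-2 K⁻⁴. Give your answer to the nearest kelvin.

224 K

Effective emission temperature (TOA balance): σT_e⁴ = S(1−α)/4 = 101.0 W m^-2 → T_e = 205.4 K.
For a single slab of emissivity ε, T_s⁴ = 2T_e⁴/(2−ε); thus T_s = 205.4·(1.405)^(1/4) = 223.7 K.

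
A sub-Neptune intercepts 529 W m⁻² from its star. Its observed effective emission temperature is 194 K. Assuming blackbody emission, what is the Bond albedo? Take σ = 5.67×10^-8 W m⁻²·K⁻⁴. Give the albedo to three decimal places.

Energy balance: S(1−α)/4 = σT⁴, so 1−α = 4σT⁴/S.
σT⁴ = 80.31 W m⁻², so 4σT⁴ = 321.3 W m⁻².
Hence α = 1 − 321.3/529.0 = 0.3927.

0.393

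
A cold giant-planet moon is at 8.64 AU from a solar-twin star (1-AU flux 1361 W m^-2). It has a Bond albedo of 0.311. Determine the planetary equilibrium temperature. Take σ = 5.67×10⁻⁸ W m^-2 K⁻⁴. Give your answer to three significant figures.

Flux at the orbit: S = 1361/(8.64)² = 18.23 W m^-2.
The planet absorbs (1−α)S over its disc πR² and re-emits over 4πR², so the mean absorbed flux is (1−0.311)·18.23/4 = 3.140 W m^-2.
Balancing against σT⁴: T = (3.140/5.67×10⁻⁸)^(1/4) = 86.27 K.

86.3 kelvin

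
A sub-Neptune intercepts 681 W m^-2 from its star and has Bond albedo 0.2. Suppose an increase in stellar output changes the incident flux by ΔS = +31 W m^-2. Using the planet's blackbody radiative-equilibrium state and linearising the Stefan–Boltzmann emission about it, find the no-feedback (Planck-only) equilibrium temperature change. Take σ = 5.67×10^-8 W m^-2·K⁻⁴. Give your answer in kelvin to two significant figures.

2.5 K

The baseline emission temperature is T_e = 221.4 K.
ΔF = Δ[S(1−α)]/4 = (1−0.2)·+31/4 = 6.200 W m^-2.
The Planck feedback parameter is 4σT_e³ = 2.461 W m^-2/K.
ΔT₀ = ΔF/λ_P = 6.200/2.461 = 2.52 K.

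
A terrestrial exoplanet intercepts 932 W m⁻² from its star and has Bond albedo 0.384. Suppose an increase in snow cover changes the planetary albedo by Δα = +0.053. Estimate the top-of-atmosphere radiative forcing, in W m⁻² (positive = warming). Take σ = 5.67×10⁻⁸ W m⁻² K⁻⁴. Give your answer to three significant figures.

The change in absorbed flux is Δ[S(1−α)/4] = −SΔα/4 = -12.35 W m⁻².

-12.3 W m⁻²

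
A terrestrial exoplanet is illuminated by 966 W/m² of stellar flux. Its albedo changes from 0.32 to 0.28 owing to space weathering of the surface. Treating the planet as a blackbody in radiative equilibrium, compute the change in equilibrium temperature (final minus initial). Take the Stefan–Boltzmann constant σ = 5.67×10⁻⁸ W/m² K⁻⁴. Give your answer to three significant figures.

With α = 0.32, T₁ = 232.0 K.
Final:   T₂ = [S(1−0.28)/(4σ)]^(1/4) = 235.3 K.
Change: 235.3 − 232.0 = 3.339 K.

3.34 kelvin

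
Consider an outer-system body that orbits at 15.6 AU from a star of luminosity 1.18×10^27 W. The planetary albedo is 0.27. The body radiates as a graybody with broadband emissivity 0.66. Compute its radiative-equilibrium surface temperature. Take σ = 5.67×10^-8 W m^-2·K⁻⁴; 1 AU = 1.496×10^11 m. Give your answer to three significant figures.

Orbital distance: d = 15.6 AU = 2.334×10^12 m.
Flux at the orbit: S = L/(4πd²) = 1.18×10^27/(4π·(2.33×10^12)²) = 17.24 W m^-2.
Absorbed flux (global mean): S(1−α)/4 = 17.24·0.73/4 = 3.146 W m^-2.
Equating to εσT⁴ with ε = 0.66: T = (3.146/0.66σ)^(1/4) = 95.76 K.

95.8 kelvin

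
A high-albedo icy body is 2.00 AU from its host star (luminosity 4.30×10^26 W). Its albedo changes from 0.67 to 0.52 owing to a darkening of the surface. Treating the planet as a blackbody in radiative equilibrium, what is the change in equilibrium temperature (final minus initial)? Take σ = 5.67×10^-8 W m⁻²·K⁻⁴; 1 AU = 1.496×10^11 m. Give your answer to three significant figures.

d = 2.00 × 1.496×10^11 m = 2.992×10^11 m.
S = L/(4πd²) = 382.2 W m⁻².
With α = 0.67, T₁ = 153.6 K.
Final:   T₂ = [S(1−0.52)/(4σ)]^(1/4) = 168.6 K.
Change: 168.6 − 153.6 = 15.08 K.

15.1 K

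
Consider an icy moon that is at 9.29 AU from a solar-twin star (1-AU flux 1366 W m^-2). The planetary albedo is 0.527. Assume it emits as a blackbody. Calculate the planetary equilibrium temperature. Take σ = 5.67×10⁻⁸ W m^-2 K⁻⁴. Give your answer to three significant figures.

75.8 K

Flux at the orbit: S = 1366/(9.29)² = 15.83 W m^-2.
Absorbed flux (global mean): S(1−α)/4 = 15.83·0.473/4 = 1.872 W m^-2.
In equilibrium σT⁴ equals this, so T = 75.80 K.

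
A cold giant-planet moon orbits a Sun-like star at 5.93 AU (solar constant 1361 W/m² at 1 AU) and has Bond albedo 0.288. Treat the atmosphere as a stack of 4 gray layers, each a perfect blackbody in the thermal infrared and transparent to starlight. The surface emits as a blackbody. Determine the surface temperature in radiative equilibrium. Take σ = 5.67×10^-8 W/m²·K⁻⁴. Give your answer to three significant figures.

Irradiance scales as 1/d², so S = 1361 W/m² × (1/5.93)² = 38.70 W/m².
OLR = S(1−α)/4 = 6.889 W/m²; the top layer radiates at T_e = 105.0 K.
Layer-by-layer balance gives σT_s⁴ = (N+1)σT_e⁴, so T_s = 5^¼·105.0 = 157.0 K.

157 K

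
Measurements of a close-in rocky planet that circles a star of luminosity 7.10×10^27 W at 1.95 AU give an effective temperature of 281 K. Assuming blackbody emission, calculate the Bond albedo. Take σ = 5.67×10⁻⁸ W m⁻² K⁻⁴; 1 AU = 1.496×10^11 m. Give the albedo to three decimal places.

0.787

Orbital distance: d = 1.95 AU = 2.917×10^11 m.
Spreading L over a sphere of radius d: S = 7.10×10^27/(4π·2.92×10^11²) = 6639 W m⁻².
Rearranging the radiative balance, α = 1 − 4σT⁴/S.
σT⁴ = 353.5 W m⁻², so 4σT⁴ = 1414 W m⁻².
1−α = 1414/6639 = 0.2130, so α = 0.7870.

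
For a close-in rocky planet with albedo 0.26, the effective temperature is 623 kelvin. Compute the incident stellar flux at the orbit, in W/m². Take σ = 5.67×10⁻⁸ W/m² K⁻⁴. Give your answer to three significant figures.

Invert the energy balance for S: S = 4σT⁴/(1−α).
σT⁴ = 5.67×10⁻⁸·(623)⁴ = 8542 W/m².
So S = 4×8542/(1−0.26) = 46170 W/m².

46200 W/m²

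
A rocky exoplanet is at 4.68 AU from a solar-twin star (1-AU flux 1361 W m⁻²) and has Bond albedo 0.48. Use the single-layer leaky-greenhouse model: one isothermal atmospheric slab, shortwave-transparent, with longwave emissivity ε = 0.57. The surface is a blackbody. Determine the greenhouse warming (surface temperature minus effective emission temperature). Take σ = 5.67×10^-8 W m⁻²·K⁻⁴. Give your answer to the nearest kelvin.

Flux at the orbit: S = 1361/(4.68)² = 62.14 W m⁻².
The planet radiates to space at T_e = [S(1−α)/(4σ)]^(1/4) = 109.3 K.
Surface balance with a leaky layer gives σT_s⁴ = σT_e⁴·2/(2−ε), so T_s = T_e·[2/(2−0.57)]^(1/4) = 118.8 K.
T_s − T_e = 118.8 − 109.3 = 9.558 K.

10 kelvin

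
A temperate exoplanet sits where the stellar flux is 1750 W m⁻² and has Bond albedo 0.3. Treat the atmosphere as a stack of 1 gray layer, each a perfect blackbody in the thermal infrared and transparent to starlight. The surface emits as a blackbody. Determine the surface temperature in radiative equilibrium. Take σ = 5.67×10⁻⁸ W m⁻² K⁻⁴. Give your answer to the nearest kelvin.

322 K

The effective emission temperature is T_e = [S(1−α)/(4σ)]^¼ = 271.1 K.
Layer-by-layer balance gives σT_s⁴ = (N+1)σT_e⁴, so T_s = 2^¼·271.1 = 322.4 K.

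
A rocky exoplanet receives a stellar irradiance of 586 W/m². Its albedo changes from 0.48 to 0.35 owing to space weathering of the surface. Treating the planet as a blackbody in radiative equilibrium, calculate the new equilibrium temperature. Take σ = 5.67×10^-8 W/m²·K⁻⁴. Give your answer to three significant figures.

New equilibrium: T₂ = [(1−0.35)·586.0/(4σ)]^(1/4) = 202.4 K.

202 K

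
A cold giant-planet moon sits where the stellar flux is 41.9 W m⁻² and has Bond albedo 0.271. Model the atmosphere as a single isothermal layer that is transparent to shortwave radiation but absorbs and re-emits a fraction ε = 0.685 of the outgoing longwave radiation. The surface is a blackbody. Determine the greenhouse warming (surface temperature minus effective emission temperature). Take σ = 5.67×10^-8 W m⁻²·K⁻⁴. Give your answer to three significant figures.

The planet radiates to space at T_e = [S(1−α)/(4σ)]^(1/4) = 107.7 K.
For a single slab of emissivity ε, T_s⁴ = 2T_e⁴/(2−ε); thus T_s = 107.7·(1.521)^(1/4) = 119.6 K.
Greenhouse warming: T_s − T_e = 11.91 K.

11.9 K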